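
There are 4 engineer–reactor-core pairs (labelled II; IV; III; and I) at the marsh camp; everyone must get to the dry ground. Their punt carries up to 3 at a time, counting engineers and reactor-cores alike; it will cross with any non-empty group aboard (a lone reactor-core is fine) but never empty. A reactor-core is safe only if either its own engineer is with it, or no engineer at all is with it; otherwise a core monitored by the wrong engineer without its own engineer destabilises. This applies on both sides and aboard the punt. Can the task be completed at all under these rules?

1. engineer II and reactor-core II cross → the dry ground.
2. engineer II crosses ← the marsh camp.
3. engineer II, engineer IV, and reactor-core IV cross → the dry ground.
4. engineer II and reactor-core II cross ← the marsh camp.
5. engineer I, engineer II, and engineer III cross → the dry ground.
6. reactor-core IV crosses ← the marsh camp.
7. reactor-core II and reactor-core IV cross → the dry ground.
8. reactor-core II crosses ← the marsh camp.
9. reactor-core I, reactor-core II, and reactor-core III cross → the dry ground.

Yes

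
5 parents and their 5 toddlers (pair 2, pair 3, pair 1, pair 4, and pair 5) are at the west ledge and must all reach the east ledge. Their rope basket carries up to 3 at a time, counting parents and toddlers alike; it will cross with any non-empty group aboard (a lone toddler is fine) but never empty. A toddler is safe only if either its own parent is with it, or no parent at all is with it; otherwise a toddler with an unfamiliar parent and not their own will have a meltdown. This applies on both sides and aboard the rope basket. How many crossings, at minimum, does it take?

11

Counting alone: each trip to the east ledge takes at most 3 across and each return brings at least 1 back, so after t trips out (and t−1 returns) at most 3t − (t−1) of the 10 are across; that first reaches 10 at t = 5, so at least 9 crossings are needed.
The safety rule pushes this higher. Following every safe sequence of crossings, the most of the 10 that can be at the east ledge as the rope basket arrives there on crossing 9 is 9 — never all 10.
So no plan with fewer than 11 crossings exists, and this one achieves 11:
1. parent 2 and toddler 2 cross → the east ledge.
2. parent 2 crosses ← the west ledge.
3. toddler 1, toddler 3, and toddler 4 cross → the east ledge.
4. toddler 2 crosses ← the west ledge.
5. parent 1, parent 3, and parent 4 cross → the east ledge.
6. parent 3 and toddler 3 cross ← the west ledge.
7. parent 2, parent 3, and parent 5 cross → the east ledge.
8. toddler 1 crosses ← the west ledge.
9. toddler 2 and toddler 3 cross → the east ledge.
10. toddler 2 crosses ← the west ledge.
11. toddler 1, toddler 2, and toddler 5 cross → the east ledge.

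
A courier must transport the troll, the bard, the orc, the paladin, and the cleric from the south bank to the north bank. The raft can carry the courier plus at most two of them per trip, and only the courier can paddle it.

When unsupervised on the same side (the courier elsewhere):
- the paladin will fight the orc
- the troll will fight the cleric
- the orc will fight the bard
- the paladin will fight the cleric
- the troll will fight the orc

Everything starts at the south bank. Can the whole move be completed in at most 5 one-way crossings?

Counting alone: the courier can take at most 2 across per trip to the north bank, so moving all 5 needs at least 3 loaded trips out, with a return between consecutive ones — at least 5 crossings.
The safety rule pushes this higher. Following every safe sequence of crossings, the most of the 5 that can be at the north bank as the raft arrives there on crossing 5 is 4 — never all 5.
So the move cannot be finished within 5 crossings. (The shortest complete plan takes 7:)
1. Courier goes to the north bank with the cleric and the orc.  [the south bank: the bard, the paladin, the troll | the north bank: the cleric, the orc]
2. Courier goes back to the south bank alone.  [the south bank: the bard, the paladin, the troll | the north bank: the cleric, the orc]
3. Courier goes to the north bank with the troll.  [the south bank: the bard, the paladin | the north bank: the cleric, the orc, the troll]
4. Courier goes back to the south bank with the cleric and the orc.  [the south bank: the bard, the cleric, the orc, the paladin | the north bank: the troll]
5. Courier goes to the north bank with the bard and the paladin.  [the south bank: the cleric, the orc | the north bank: the bard, the paladin, the troll]
6. Courier goes back to the south bank alone.  [the south bank: the cleric, the orc | the north bank: the bard, the paladin, the troll]
7. Courier goes to the north bank with the cleric and the orc.  [the south bank: — | the north bank: the bard, the cleric, the orc, the paladin, the troll]

No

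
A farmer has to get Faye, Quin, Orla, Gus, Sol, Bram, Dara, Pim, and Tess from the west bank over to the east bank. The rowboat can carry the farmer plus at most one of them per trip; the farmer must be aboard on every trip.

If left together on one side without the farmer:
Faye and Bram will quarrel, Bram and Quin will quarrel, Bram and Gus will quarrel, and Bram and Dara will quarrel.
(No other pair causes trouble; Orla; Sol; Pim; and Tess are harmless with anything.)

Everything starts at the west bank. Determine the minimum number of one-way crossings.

Following every safe sequence of crossings from the start, the most of the 9 that can be at the east bank as the rowboat arrives there on crossings 1, 3, 5, 7, 9, 11 is 1, 2, 3, 4, 5, 6 respectively; the best ever achieved is 6 of 9.
From crossing 13 on, no configuration arises that was not already reachable earlier: only 176 distinct safe configurations (who is on which side, and where the rowboat is) can ever be reached, none of them has everyone across, and every continuation just revisits them. So no valid plan exists.

impossible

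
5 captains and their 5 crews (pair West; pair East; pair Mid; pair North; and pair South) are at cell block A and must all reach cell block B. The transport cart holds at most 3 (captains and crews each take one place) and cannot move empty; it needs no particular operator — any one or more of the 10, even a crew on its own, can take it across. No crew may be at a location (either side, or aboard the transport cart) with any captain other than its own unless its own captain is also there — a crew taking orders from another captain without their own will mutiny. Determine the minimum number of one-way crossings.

Counting alone: each trip to cell block B takes at most 3 across and each return brings at least 1 back, so after t trips out (and t−1 returns) at most 3t − (t−1) of the 10 are across; that first reaches 10 at t = 5, so at least 9 crossings are needed.
The safety rule pushes this higher. Following every safe sequence of crossings, the most of the 10 that can be at cell block B as the transport cart arrives there on crossing 9 is 9 — never all 10.
So no plan with fewer than 11 crossings exists, and this one achieves 11:
1. captain West and crew West cross → cell block B.
2. captain West crosses ← cell block A.
3. crew East, crew Mid, and crew North cross → cell block B.
4. crew West crosses ← cell block A.
5. captain East, captain Mid, and captain North cross → cell block B.
6. captain East and crew East cross ← cell block A.
7. captain East, captain South, and captain West cross → cell block B.
8. crew Mid crosses ← cell block A.
9. crew East and crew West cross → cell block B.
10. crew West crosses ← cell block A.
11. crew Mid, crew South, and crew West cross → cell block B.

11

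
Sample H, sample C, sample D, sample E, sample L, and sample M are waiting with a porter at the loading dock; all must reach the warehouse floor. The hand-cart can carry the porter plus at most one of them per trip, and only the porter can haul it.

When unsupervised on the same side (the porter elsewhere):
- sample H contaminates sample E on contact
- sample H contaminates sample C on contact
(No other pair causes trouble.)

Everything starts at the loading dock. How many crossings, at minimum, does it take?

13

Counting alone: the porter can take at most 1 across per trip to the warehouse floor, so moving all 6 needs at least 6 loaded trips out, with a return between consecutive ones — at least 11 crossings.
The safety rule pushes this higher. Following every safe sequence of crossings, the most of the 6 that can be at the warehouse floor as the hand-cart arrives there on crossing 11 is 5 — never all 6.
So no plan with fewer than 13 crossings exists, and this one achieves 13:
1. Porter goes to the warehouse floor with sample H.  [the loading dock: sample C, sample D, sample E, sample L, sample M | the warehouse floor: sample H]
2. Porter goes back to the loading dock alone.  [the loading dock: sample C, sample D, sample E, sample L, sample M | the warehouse floor: sample H]
3. Porter goes to the warehouse floor with sample C.  [the loading dock: sample D, sample E, sample L, sample M | the warehouse floor: sample C, sample H]
4. Porter goes back to the loading dock with sample H.  [the loading dock: sample D, sample E, sample H, sample L, sample M | the warehouse floor: sample C]
5. Porter goes to the warehouse floor with sample E.  [the loading dock: sample D, sample H, sample L, sample M | the warehouse floor: sample C, sample E]
6. Porter goes back to the loading dock alone.  [the loading dock: sample D, sample H, sample L, sample M | the warehouse floor: sample C, sample E]
7. Porter goes to the warehouse floor with sample D.  [the loading dock: sample H, sample L, sample M | the warehouse floor: sample C, sample D, sample E]
8. Porter goes back to the loading dock alone.  [the loading dock: sample H, sample L, sample M | the warehouse floor: sample C, sample D, sample E]
9. Porter goes to the warehouse floor with sample L.  [the loading dock: sample H, sample M | the warehouse floor: sample C, sample D, sample E, sample L]
10. Porter goes back to the loading dock alone.  [the loading dock: sample H, sample M | the warehouse floor: sample C, sample D, sample E, sample L]
11. Porter goes to the warehouse floor with sample M.  [the loading dock: sample H | the warehouse floor: sample C, sample D, sample E, sample L, sample M]
12. Porter goes back to the loading dock alone.  [the loading dock: sample H | the warehouse floor: sample C, sample D, sample E, sample L, sample M]
13. Porter goes to the warehouse floor with sample H.  [the loading dock: — | the warehouse floor: sample C, sample D, sample E, sample H, sample L, sample M]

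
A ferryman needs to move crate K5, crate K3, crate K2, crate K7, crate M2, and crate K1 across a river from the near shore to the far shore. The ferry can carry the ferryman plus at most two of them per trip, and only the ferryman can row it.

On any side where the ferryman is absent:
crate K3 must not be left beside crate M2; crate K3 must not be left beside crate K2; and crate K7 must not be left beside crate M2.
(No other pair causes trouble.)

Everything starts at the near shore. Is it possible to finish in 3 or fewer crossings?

Counting alone: the ferryman can take at most 2 across per trip to the far shore, so moving all 6 needs at least 3 loaded trips out, with a return between consecutive ones — at least 5 crossings.
Since 3 < 5, 3 crossings cannot be enough. (The shortest complete plan in fact takes 5:)
1. Ferryman goes to the far shore with crate K3 and crate K7.  [the near shore: crate K1, crate K2, crate K5, crate M2 | the far shore: crate K3, crate K7]
2. Ferryman goes back to the near shore alone.  [the near shore: crate K1, crate K2, crate K5, crate M2 | the far shore: crate K3, crate K7]
3. Ferryman goes to the far shore with crate K1 and crate K5.  [the near shore: crate K2, crate M2 | the far shore: crate K1, crate K3, crate K5, crate K7]
4. Ferryman goes back to the near shore alone.  [the near shore: crate K2, crate M2 | the far shore: crate K1, crate K3, crate K5, crate K7]
5. Ferryman goes to the far shore with crate K2 and crate M2.  [the near shore: — | the far shore: crate K1, crate K2, crate K3, crate K5, crate K7, crate M2]

No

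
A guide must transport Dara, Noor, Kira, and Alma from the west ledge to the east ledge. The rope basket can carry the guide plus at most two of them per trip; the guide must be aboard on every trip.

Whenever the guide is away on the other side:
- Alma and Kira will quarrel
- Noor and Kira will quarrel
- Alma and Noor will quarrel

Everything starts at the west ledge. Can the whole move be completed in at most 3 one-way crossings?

Counting alone: the guide can take at most 2 across per trip to the east ledge, so moving all 4 needs at least 2 loaded trips out, with a return between consecutive ones — at least 3 crossings.
The safety rule pushes this higher. Following every safe sequence of crossings, the most of the 4 that can be at the east ledge as the rope basket arrives there on crossing 3 is 3 — never all 4.
So the move cannot be finished within 3 crossings. (The shortest complete plan takes 5:)
1. Guide goes to the east ledge with Kira and Noor.  [the west ledge: Alma, Dara | the east ledge: Kira, Noor]
2. Guide goes back to the west ledge with Noor.  [the west ledge: Alma, Dara, Noor | the east ledge: Kira]
3. Guide goes to the east ledge with Dara and Noor.  [the west ledge: Alma | the east ledge: Dara, Kira, Noor]
4. Guide goes back to the west ledge with Noor.  [the west ledge: Alma, Noor | the east ledge: Dara, Kira]
5. Guide goes to the east ledge with Alma and Noor.  [the west ledge: — | the east ledge: Alma, Dara, Kira, Noor]

No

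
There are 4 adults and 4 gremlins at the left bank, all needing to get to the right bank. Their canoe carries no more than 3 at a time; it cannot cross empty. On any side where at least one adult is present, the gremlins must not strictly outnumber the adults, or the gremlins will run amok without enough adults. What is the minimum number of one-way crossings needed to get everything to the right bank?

9

Counting alone: each trip to the right bank takes at most 3 across and each return brings at least 1 back, so after t trips out (and t−1 returns) at most 3t − (t−1) of the 8 are across; that first reaches 8 at t = 4, so at least 7 crossings are needed.
The safety rule pushes this higher. Following every safe sequence of crossings, the most of the 8 that can be at the right bank as the canoe arrives there on crossing 7 is 7 — never all 8.
So no plan with fewer than 9 crossings exists, and this one achieves 9:
1. 2 gremlins → the right bank.  (the left bank: 4A 2G; the right bank: 0A 2G)
2. 1 gremlin ← the left bank.  (the left bank: 4A 3G; the right bank: 0A 1G)
3. 3 gremlins → the right bank.  (the left bank: 4A 0G; the right bank: 0A 4G)
4. 1 gremlin ← the left bank.  (the left bank: 4A 1G; the right bank: 0A 3G)
5. 3 adults → the right bank.  (the left bank: 1A 1G; the right bank: 3A 3G)
6. 1 adult and 1 gremlin ← the left bank.  (the left bank: 2A 2G; the right bank: 2A 2G)
7. 2 adults → the right bank.  (the left bank: 0A 2G; the right bank: 4A 2G)
8. 1 gremlin ← the left bank.  (the left bank: 0A 3G; the right bank: 4A 1G)
9. 3 gremlins → the right bank.  (the left bank: 0A 0G; the right bank: 4A 4G)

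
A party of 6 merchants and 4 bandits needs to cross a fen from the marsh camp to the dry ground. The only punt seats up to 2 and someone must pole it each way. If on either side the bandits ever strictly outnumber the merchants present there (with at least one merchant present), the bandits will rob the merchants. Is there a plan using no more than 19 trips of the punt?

Yes — this plan uses 17 crossings (≤ 19):
1. 2 bandits → the dry ground.  (the marsh camp: 6M 2B; the dry ground: 0M 2B)
2. 1 bandit ← the marsh camp.  (the marsh camp: 6M 3B; the dry ground: 0M 1B)
3. 2 bandits → the dry ground.  (the marsh camp: 6M 1B; the dry ground: 0M 3B)
4. 1 bandit ← the marsh camp.  (the marsh camp: 6M 2B; the dry ground: 0M 2B)
5. 2 merchants → the dry ground.  (the marsh camp: 4M 2B; the dry ground: 2M 2B)
6. 1 bandit ← the marsh camp.  (the marsh camp: 4M 3B; the dry ground: 2M 1B)
7. 1 merchant and 1 bandit → the dry ground.  (the marsh camp: 3M 2B; the dry ground: 3M 2B)
8. 1 bandit ← the marsh camp.  (the marsh camp: 3M 3B; the dry ground: 3M 1B)
9. 2 bandits → the dry ground.  (the marsh camp: 3M 1B; the dry ground: 3M 3B)
10. 1 bandit ← the marsh camp.  (the marsh camp: 3M 2B; the dry ground: 3M 2B)
11. 1 merchant and 1 bandit → the dry ground.  (the marsh camp: 2M 1B; the dry ground: 4M 3B)
12. 1 bandit ← the marsh camp.  (the marsh camp: 2M 2B; the dry ground: 4M 2B)
13. 2 bandits → the dry ground.  (the marsh camp: 2M 0B; the dry ground: 4M 4B)
14. 1 bandit ← the marsh camp.  (the marsh camp: 2M 1B; the dry ground: 4M 3B)
15. 1 merchant and 1 bandit → the dry ground.  (the marsh camp: 1M 0B; the dry ground: 5M 4B)
16. 1 bandit ← the marsh camp.  (the marsh camp: 1M 1B; the dry ground: 5M 3B)
17. 1 merchant and 1 bandit → the dry ground.  (the marsh camp: 0M 0B; the dry ground: 6M 4B)

Yes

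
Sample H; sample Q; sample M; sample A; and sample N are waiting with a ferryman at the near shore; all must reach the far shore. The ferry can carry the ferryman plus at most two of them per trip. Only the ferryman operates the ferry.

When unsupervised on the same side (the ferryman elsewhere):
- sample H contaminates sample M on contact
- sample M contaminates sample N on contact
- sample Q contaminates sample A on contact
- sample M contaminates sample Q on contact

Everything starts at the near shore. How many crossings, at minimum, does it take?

5

Counting alone: the ferryman can take at most 2 across per trip to the far shore, so moving all 5 needs at least 3 loaded trips out, with a return between consecutive ones — at least 5 crossings.
The plan below uses exactly 5 crossings, so it is optimal:
1. Ferryman goes to the far shore with sample M and sample Q.
2. Ferryman goes back to the near shore with sample M.
3. Ferryman goes to the far shore with sample H and sample N.
4. Ferryman goes back to the near shore alone.
5. Ferryman goes to the far shore with sample A and sample M.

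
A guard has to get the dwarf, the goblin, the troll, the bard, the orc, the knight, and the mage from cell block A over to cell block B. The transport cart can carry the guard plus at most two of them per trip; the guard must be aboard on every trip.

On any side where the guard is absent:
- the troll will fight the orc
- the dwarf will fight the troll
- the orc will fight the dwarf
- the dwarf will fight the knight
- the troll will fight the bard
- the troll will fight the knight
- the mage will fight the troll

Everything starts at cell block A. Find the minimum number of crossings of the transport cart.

11

Counting alone: the guard can take at most 2 across per trip to cell block B, so moving all 7 needs at least 4 loaded trips out, with a return between consecutive ones — at least 7 crossings.
The safety rule pushes this higher. Following every safe sequence of crossings, the most of the 7 that can be at cell block B as the transport cart arrives there on crossings 7, 9 is 5, 6 respectively — never all 7.
So no plan with fewer than 11 crossings exists, and this one achieves 11:
1. Guard goes to cell block B with the dwarf and the troll.  [cell block A: the bard, the goblin, the knight, the mage, the orc | cell block B: the dwarf, the troll]
2. Guard goes back to cell block A with the dwarf.  [cell block A: the bard, the dwarf, the goblin, the knight, the mage, the orc | cell block B: the troll]
3. Guard goes to cell block B with the dwarf and the goblin.  [cell block A: the bard, the knight, the mage, the orc | cell block B: the dwarf, the goblin, the troll]
4. Guard goes back to cell block A with the dwarf.  [cell block A: the bard, the dwarf, the knight, the mage, the orc | cell block B: the goblin, the troll]
5. Guard goes to cell block B with the bard and the dwarf.  [cell block A: the knight, the mage, the orc | cell block B: the bard, the dwarf, the goblin, the troll]
6. Guard goes back to cell block A with the troll.  [cell block A: the knight, the mage, the orc, the troll | cell block B: the bard, the dwarf, the goblin]
7. Guard goes to cell block B with the mage and the troll.  [cell block A: the knight, the orc | cell block B: the bard, the dwarf, the goblin, the mage, the troll]
8. Guard goes back to cell block A with the troll.  [cell block A: the knight, the orc, the troll | cell block B: the bard, the dwarf, the goblin, the mage]
9. Guard goes to cell block B with the knight and the orc.  [cell block A: the troll | cell block B: the bard, the dwarf, the goblin, the knight, the mage, the orc]
10. Guard goes back to cell block A with the dwarf.  [cell block A: the dwarf, the troll | cell block B: the bard, the goblin, the knight, the mage, the orc]
11. Guard goes to cell block B with the dwarf and the troll.  [cell block A: — | cell block B: the bard, the dwarf, the goblin, the knight, the mage, the orc, the troll]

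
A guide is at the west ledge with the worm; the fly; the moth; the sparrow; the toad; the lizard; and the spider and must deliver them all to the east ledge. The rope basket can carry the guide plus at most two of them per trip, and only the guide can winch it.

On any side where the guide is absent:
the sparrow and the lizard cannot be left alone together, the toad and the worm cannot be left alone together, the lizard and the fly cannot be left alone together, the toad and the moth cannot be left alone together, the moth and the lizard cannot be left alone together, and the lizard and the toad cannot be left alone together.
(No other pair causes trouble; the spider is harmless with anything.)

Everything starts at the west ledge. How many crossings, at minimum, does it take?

11

Counting alone: the guide can take at most 2 across per trip to the east ledge, so moving all 7 needs at least 4 loaded trips out, with a return between consecutive ones — at least 7 crossings.
The safety rule pushes this higher. Following every safe sequence of crossings, the most of the 7 that can be at the east ledge as the rope basket arrives there on crossings 7, 9 is 5, 6 respectively — never all 7.
So no plan with fewer than 11 crossings exists, and this one achieves 11:
1. Guide goes to the east ledge with the lizard and the toad.
2. Guide goes back to the west ledge with the toad.
3. Guide goes to the east ledge with the moth and the worm.
4. Guide goes back to the west ledge with the moth.
5. Guide goes to the east ledge with the fly and the moth.
6. Guide goes back to the west ledge with the lizard.
7. Guide goes to the east ledge with the sparrow and the toad.
8. Guide goes back to the west ledge with the toad.
9. Guide goes to the east ledge with the spider and the toad.
10. Guide goes back to the west ledge with the toad.
11. Guide goes to the east ledge with the lizard and the toad.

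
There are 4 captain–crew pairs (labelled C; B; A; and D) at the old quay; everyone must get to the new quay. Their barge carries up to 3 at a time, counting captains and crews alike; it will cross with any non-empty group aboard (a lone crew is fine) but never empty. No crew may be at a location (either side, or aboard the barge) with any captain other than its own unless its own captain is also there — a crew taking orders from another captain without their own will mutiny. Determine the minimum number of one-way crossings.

9

Counting alone: each trip to the new quay takes at most 3 across and each return brings at least 1 back, so after t trips out (and t−1 returns) at most 3t − (t−1) of the 8 are across; that first reaches 8 at t = 4, so at least 7 crossings are needed.
The safety rule pushes this higher. Following every safe sequence of crossings, the most of the 8 that can be at the new quay as the barge arrives there on crossing 7 is 7 — never all 8.
So no plan with fewer than 9 crossings exists, and this one achieves 9:
1. captain C and crew C cross → the new quay.
2. captain C crosses ← the old quay.
3. captain B, captain C, and crew B cross → the new quay.
4. captain C and crew C cross ← the old quay.
5. captain A, captain C, and captain D cross → the new quay.
6. crew B crosses ← the old quay.
7. crew B and crew C cross → the new quay.
8. crew C crosses ← the old quay.
9. crew A, crew C, and crew D cross → the new quay.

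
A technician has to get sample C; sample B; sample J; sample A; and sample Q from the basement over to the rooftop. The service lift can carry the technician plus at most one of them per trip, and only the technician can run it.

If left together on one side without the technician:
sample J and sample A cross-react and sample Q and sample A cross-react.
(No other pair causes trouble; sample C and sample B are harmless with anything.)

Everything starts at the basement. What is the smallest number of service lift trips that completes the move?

11

Counting alone: the technician can take at most 1 across per trip to the rooftop, so moving all 5 needs at least 5 loaded trips out, with a return between consecutive ones — at least 9 crossings.
The safety rule pushes this higher. Following every safe sequence of crossings, the most of the 5 that can be at the rooftop as the service lift arrives there on crossing 9 is 4 — never all 5.
So no plan with fewer than 11 crossings exists, and this one achieves 11:
1. Technician goes to the rooftop with sample A.
2. Technician goes back to the basement alone.
3. Technician goes to the rooftop with sample C.
4. Technician goes back to the basement alone.
5. Technician goes to the rooftop with sample B.
6. Technician goes back to the basement alone.
7. Technician goes to the rooftop with sample J.
8. Technician goes back to the basement with sample A.
9. Technician goes to the rooftop with sample Q.
10. Technician goes back to the basement alone.
11. Technician goes to the rooftop with sample A.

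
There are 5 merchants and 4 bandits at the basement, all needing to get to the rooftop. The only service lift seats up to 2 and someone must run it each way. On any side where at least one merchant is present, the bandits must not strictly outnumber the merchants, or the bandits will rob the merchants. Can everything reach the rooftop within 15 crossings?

Yes

Yes — this plan uses 15 crossings (≤ 15):
1. 2 bandits → the rooftop.  (the basement: 5M 2B; the rooftop: 0M 2B)
2. 1 bandit ← the basement.  (the basement: 5M 3B; the rooftop: 0M 1B)
3. 2 bandits → the rooftop.  (the basement: 5M 1B; the rooftop: 0M 3B)
4. 1 bandit ← the basement.  (the basement: 5M 2B; the rooftop: 0M 2B)
5. 2 merchants → the rooftop.  (the basement: 3M 2B; the rooftop: 2M 2B)
6. 1 bandit ← the basement.  (the basement: 3M 3B; the rooftop: 2M 1B)
7. 1 merchant and 1 bandit → the rooftop.  (the basement: 2M 2B; the rooftop: 3M 2B)
8. 1 merchant ← the basement.  (the basement: 3M 2B; the rooftop: 2M 2B)
9. 1 merchant and 1 bandit → the rooftop.  (the basement: 2M 1B; the rooftop: 3M 3B)
10. 1 bandit ← the basement.  (the basement: 2M 2B; the rooftop: 3M 2B)
11. 1 merchant and 1 bandit → the rooftop.  (the basement: 1M 1B; the rooftop: 4M 3B)
12. 1 merchant ← the basement.  (the basement: 2M 1B; the rooftop: 3M 3B)
13. 1 merchant and 1 bandit → the rooftop.  (the basement: 1M 0B; the rooftop: 4M 4B)
14. 1 bandit ← the basement.  (the basement: 1M 1B; the rooftop: 4M 3B)
15. 1 merchant and 1 bandit → the rooftop.  (the basement: 0M 0B; the rooftop: 5M 4B)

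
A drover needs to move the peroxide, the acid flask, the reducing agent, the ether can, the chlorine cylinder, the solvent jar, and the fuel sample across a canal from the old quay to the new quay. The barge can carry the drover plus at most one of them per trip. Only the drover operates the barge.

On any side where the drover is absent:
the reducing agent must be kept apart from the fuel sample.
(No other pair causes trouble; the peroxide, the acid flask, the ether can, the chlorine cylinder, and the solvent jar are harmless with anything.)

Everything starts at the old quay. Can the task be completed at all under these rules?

1. Drover goes to the new quay with the reducing agent.  [the old quay: the acid flask, the chlorine cylinder, the ether can, the fuel sample, the peroxide, the solvent jar | the new quay: the reducing agent]
2. Drover goes back to the old quay alone.  [the old quay: the acid flask, the chlorine cylinder, the ether can, the fuel sample, the peroxide, the solvent jar | the new quay: the reducing agent]
3. Drover goes to the new quay with the peroxide.  [the old quay: the acid flask, the chlorine cylinder, the ether can, the fuel sample, the solvent jar | the new quay: the peroxide, the reducing agent]
4. Drover goes back to the old quay alone.  [the old quay: the acid flask, the chlorine cylinder, the ether can, the fuel sample, the solvent jar | the new quay: the peroxide, the reducing agent]
5. Drover goes to the new quay with the acid flask.  [the old quay: the chlorine cylinder, the ether can, the fuel sample, the solvent jar | the new quay: the acid flask, the peroxide, the reducing agent]
6. Drover goes back to the old quay alone.  [the old quay: the chlorine cylinder, the ether can, the fuel sample, the solvent jar | the new quay: the acid flask, the peroxide, the reducing agent]
7. Drover goes to the new quay with the ether can.  [the old quay: the chlorine cylinder, the fuel sample, the solvent jar | the new quay: the acid flask, the ether can, the peroxide, the reducing agent]
8. Drover goes back to the old quay alone.  [the old quay: the chlorine cylinder, the fuel sample, the solvent jar | the new quay: the acid flask, the ether can, the peroxide, the reducing agent]
9. Drover goes to the new quay with the chlorine cylinder.  [the old quay: the fuel sample, the solvent jar | the new quay: the acid flask, the chlorine cylinder, the ether can, the peroxide, the reducing agent]
10. Drover goes back to the old quay alone.  [the old quay: the fuel sample, the solvent jar | the new quay: the acid flask, the chlorine cylinder, the ether can, the peroxide, the reducing agent]
11. Drover goes to the new quay with the solvent jar.  [the old quay: the fuel sample | the new quay: the acid flask, the chlorine cylinder, the ether can, the peroxide, the reducing agent, the solvent jar]
12. Drover goes back to the old quay alone.  [the old quay: the fuel sample | the new quay: the acid flask, the chlorine cylinder, the ether can, the peroxide, the reducing agent, the solvent jar]
13. Drover goes to the new quay with the fuel sample.  [the old quay: — | the new quay: the acid flask, the chlorine cylinder, the ether can, the fuel sample, the peroxide, the reducing agent, the solvent jar]

Yes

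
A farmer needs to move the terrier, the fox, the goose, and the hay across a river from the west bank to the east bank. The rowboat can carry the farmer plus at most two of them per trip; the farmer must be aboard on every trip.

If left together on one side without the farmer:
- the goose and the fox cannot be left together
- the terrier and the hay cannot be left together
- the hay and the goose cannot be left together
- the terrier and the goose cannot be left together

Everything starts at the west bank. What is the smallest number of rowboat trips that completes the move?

Counting alone: the farmer can take at most 2 across per trip to the east bank, so moving all 4 needs at least 2 loaded trips out, with a return between consecutive ones — at least 3 crossings.
The safety rule pushes this higher. Following every safe sequence of crossings, the most of the 4 that can be at the east bank as the rowboat arrives there on crossing 3 is 3 — never all 4.
So no plan with fewer than 5 crossings exists, and this one achieves 5:
1. Farmer goes to the east bank with the goose and the terrier.  [the west bank: the fox, the hay | the east bank: the goose, the terrier]
2. Farmer goes back to the west bank with the terrier.  [the west bank: the fox, the hay, the terrier | the east bank: the goose]
3. Farmer goes to the east bank with the fox and the terrier.  [the west bank: the hay | the east bank: the fox, the goose, the terrier]
4. Farmer goes back to the west bank with the goose.  [the west bank: the goose, the hay | the east bank: the fox, the terrier]
5. Farmer goes to the east bank with the goose and the hay.  [the west bank: — | the east bank: the fox, the goose, the hay, the terrier]

5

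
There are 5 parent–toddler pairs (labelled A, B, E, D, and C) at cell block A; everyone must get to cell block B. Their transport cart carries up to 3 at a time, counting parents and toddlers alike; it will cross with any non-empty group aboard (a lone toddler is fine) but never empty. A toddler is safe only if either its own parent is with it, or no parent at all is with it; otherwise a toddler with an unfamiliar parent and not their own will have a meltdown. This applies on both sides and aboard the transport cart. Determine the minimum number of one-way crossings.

11

Counting alone: each trip to cell block B takes at most 3 across and each return brings at least 1 back, so after t trips out (and t−1 returns) at most 3t − (t−1) of the 10 are across; that first reaches 10 at t = 5, so at least 9 crossings are needed.
The safety rule pushes this higher. Following every safe sequence of crossings, the most of the 10 that can be at cell block B as the transport cart arrives there on crossing 9 is 9 — never all 10.
So no plan with fewer than 11 crossings exists, and this one achieves 11:
1. parent A and toddler A cross → cell block B.
2. parent A crosses ← cell block A.
3. toddler B, toddler D, and toddler E cross → cell block B.
4. toddler A crosses ← cell block A.
5. parent B, parent D, and parent E cross → cell block B.
6. parent B and toddler B cross ← cell block A.
7. parent A, parent B, and parent C cross → cell block B.
8. toddler E crosses ← cell block A.
9. toddler A and toddler B cross → cell block B.
10. toddler A crosses ← cell block A.
11. toddler A, toddler C, and toddler E cross → cell block B.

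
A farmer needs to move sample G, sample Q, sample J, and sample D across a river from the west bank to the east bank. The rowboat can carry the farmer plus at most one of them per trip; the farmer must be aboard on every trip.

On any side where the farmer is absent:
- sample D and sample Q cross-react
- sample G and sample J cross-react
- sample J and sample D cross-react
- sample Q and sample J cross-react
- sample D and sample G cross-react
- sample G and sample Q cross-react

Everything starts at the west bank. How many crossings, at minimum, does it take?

Whatever the first load, the items left behind include a forbidden pair without the farmer. No opening move is safe, so no plan exists.

impossible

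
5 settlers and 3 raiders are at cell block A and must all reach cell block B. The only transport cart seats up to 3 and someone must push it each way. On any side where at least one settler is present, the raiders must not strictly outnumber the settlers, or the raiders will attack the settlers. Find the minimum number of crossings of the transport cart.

7

Counting alone: each trip to cell block B takes at most 3 across and each return brings at least 1 back, so after t trips out (and t−1 returns) at most 3t − (t−1) of the 8 are across; that first reaches 8 at t = 4, so at least 7 crossings are needed.
The plan below uses exactly 7 crossings, so it is optimal:
1. 2 raiders → cell block B.  (cell block A: 5S 1R; cell block B: 0S 2R)
2. 1 raider ← cell block A.  (cell block A: 5S 2R; cell block B: 0S 1R)
3. 2 settlers and 1 raider → cell block B.  (cell block A: 3S 1R; cell block B: 2S 2R)
4. 1 raider ← cell block A.  (cell block A: 3S 2R; cell block B: 2S 1R)
5. 1 settler and 2 raiders → cell block B.  (cell block A: 2S 0R; cell block B: 3S 3R)
6. 1 raider ← cell block A.  (cell block A: 2S 1R; cell block B: 3S 2R)
7. 2 settlers and 1 raider → cell block B.  (cell block A: 0S 0R; cell block B: 5S 3R)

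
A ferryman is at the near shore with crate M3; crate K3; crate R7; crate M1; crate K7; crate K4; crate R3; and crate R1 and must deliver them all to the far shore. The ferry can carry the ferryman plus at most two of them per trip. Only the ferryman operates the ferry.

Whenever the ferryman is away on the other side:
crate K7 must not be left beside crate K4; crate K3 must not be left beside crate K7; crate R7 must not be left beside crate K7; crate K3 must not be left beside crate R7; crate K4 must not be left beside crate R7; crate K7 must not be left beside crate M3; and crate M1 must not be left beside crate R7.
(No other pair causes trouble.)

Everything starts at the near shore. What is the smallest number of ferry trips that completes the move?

13

Counting alone: the ferryman can take at most 2 across per trip to the far shore, so moving all 8 needs at least 4 loaded trips out, with a return between consecutive ones — at least 7 crossings.
The safety rule pushes this higher. Following every safe sequence of crossings, the most of the 8 that can be at the far shore as the ferry arrives there on crossings 7, 9, 11 is 5, 6, 7 respectively — never all 8.
So no plan with fewer than 13 crossings exists, and this one achieves 13:
1. Ferryman goes to the far shore with crate K7 and crate R7.
2. Ferryman goes back to the near shore with crate R7.
3. Ferryman goes to the far shore with crate M3 and crate R7.
4. Ferryman goes back to the near shore with crate K7.
5. Ferryman goes to the far shore with crate K3 and crate K4.
6. Ferryman goes back to the near shore with crate R7.
7. Ferryman goes to the far shore with crate M1 and crate R7.
8. Ferryman goes back to the near shore with crate R7.
9. Ferryman goes to the far shore with crate R3 and crate R7.
10. Ferryman goes back to the near shore with crate R7.
11. Ferryman goes to the far shore with crate R1 and crate R7.
12. Ferryman goes back to the near shore with crate R7.
13. Ferryman goes to the far shore with crate K7 and crate R7.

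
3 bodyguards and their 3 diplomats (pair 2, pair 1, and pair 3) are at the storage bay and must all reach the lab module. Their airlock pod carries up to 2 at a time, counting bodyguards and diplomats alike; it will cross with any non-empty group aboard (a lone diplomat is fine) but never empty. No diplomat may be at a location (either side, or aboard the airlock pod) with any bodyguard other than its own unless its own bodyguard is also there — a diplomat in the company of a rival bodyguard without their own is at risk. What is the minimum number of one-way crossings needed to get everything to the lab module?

Counting alone: each trip to the lab module takes at most 2 across and each return brings at least 1 back, so after t trips out (and t−1 returns) at most 2t − (t−1) of the 6 are across; that first reaches 6 at t = 5, so at least 9 crossings are needed.
The safety rule pushes this higher. Following every safe sequence of crossings, the most of the 6 that can be at the lab module as the airlock pod arrives there on crossing 9 is 5 — never all 6.
So no plan with fewer than 11 crossings exists, and this one achieves 11:
1. bodyguard 2 and diplomat 2 cross → the lab module.
2. bodyguard 2 crosses ← the storage bay.
3. diplomat 1 and diplomat 3 cross → the lab module.
4. diplomat 2 crosses ← the storage bay.
5. bodyguard 1 and bodyguard 3 cross → the lab module.
6. bodyguard 1 and diplomat 1 cross ← the storage bay.
7. bodyguard 1 and bodyguard 2 cross → the lab module.
8. diplomat 3 crosses ← the storage bay.
9. diplomat 1 and diplomat 2 cross → the lab module.
10. bodyguard 3 crosses ← the storage bay.
11. bodyguard 3 and diplomat 3 cross → the lab module.

11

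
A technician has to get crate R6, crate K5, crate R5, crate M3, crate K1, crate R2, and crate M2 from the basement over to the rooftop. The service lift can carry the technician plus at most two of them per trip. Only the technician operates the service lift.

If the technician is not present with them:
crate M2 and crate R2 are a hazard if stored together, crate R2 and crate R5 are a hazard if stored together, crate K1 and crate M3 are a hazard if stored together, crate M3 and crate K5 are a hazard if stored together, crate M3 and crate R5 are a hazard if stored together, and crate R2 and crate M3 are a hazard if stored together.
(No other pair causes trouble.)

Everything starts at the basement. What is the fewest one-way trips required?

Counting alone: the technician can take at most 2 across per trip to the rooftop, so moving all 7 needs at least 4 loaded trips out, with a return between consecutive ones — at least 7 crossings.
The safety rule pushes this higher. Following every safe sequence of crossings, the most of the 7 that can be at the rooftop as the service lift arrives there on crossings 7, 9 is 5, 6 respectively — never all 7.
So no plan with fewer than 11 crossings exists, and this one achieves 11:
1. Technician goes to the rooftop with crate M3 and crate R2.  [the basement: crate K1, crate K5, crate M2, crate R5, crate R6 | the rooftop: crate M3, crate R2]
2. Technician goes back to the basement with crate M3.  [the basement: crate K1, crate K5, crate M2, crate M3, crate R5, crate R6 | the rooftop: crate R2]
3. Technician goes to the rooftop with crate M3 and crate R6.  [the basement: crate K1, crate K5, crate M2, crate R5 | the rooftop: crate M3, crate R2, crate R6]
4. Technician goes back to the basement with crate M3.  [the basement: crate K1, crate K5, crate M2, crate M3, crate R5 | the rooftop: crate R2, crate R6]
5. Technician goes to the rooftop with crate K5 and crate M3.  [the basement: crate K1, crate M2, crate R5 | the rooftop: crate K5, crate M3, crate R2, crate R6]
6. Technician goes back to the basement with crate M3.  [the basement: crate K1, crate M2, crate M3, crate R5 | the rooftop: crate K5, crate R2, crate R6]
7. Technician goes to the rooftop with crate K1 and crate R5.  [the basement: crate M2, crate M3 | the rooftop: crate K1, crate K5, crate R2, crate R5, crate R6]
8. Technician goes back to the basement with crate R5.  [the basement: crate M2, crate M3, crate R5 | the rooftop: crate K1, crate K5, crate R2, crate R6]
9. Technician goes to the rooftop with crate M2 and crate R5.  [the basement: crate M3 | the rooftop: crate K1, crate K5, crate M2, crate R2, crate R5, crate R6]
10. Technician goes back to the basement with crate R2.  [the basement: crate M3, crate R2 | the rooftop: crate K1, crate K5, crate M2, crate R5, crate R6]
11. Technician goes to the rooftop with crate M3 and crate R2.  [the basement: — | the rooftop: crate K1, crate K5, crate M2, crate M3, crate R2, crate R5, crate R6]

11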